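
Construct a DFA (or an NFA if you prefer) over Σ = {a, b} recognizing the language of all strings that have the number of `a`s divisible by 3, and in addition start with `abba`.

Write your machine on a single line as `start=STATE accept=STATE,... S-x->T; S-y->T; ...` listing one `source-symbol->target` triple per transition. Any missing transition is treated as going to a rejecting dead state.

Run two small machines in parallel and take their product. One (3 states) tracks the count of `a`s modulo 3; the other (6 states) tracks whether the input so far still matches the prefix `abba`. Each combined state is a pair, one component from each; accept when both components accept.
With 10 states:
        a   b  
>  s0   s1  s2 
   s1   s3  s4 
   s2   s5  s2 
   s3   s2  s3 
   s4   s3  s6 
   s5   s3  s5 
   s6   s7  s5 
   s7   s8  s7 
 * s8   s9  s8 
   s9   s7  s9 
(> = start, * = accepting)

start=s0; accept=s8; s0-a->s1; s0-b->s2; s1-a->s3; s1-b->s4; s2-a->s5; s2-b->s2; s3-a->s2; s3-b->s3; s4-a->s3; s4-b->s6; s5-a->s3; s5-b->s5; s6-a->s7; s6-b->s5; s7-a->s8; s7-b->s7; s8-a->s9; s8-b->s8; s9-a->s7; s9-b->s9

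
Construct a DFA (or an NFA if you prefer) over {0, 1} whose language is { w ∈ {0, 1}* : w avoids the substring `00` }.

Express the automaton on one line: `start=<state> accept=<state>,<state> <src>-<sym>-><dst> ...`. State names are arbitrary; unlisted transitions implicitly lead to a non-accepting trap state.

Track partial matches of the forbidden pattern `00`. State s2 is a dead state reached once `00` has occurred; every other state accepts. s0 means no part of `00` is currently matched.
3 states suffice.
        0   1  
>* s0   s1  s0 
 * s1   s2  s0 
   s2   s2  s2 
(> = start, * = accepting)

start=s0 accept=s0,s1 s0-0->s1 s0-1->s0 s1-0->s2 s1-1->s0 s2-0->s2 s2-1->s2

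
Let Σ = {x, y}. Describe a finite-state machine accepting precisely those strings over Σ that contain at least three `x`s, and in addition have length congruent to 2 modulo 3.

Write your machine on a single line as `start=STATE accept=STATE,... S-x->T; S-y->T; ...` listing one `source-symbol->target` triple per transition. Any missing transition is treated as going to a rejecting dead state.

start=q0; accept=q12,q13; q0-x->q1; q0-y->q2; q1-x->q3; q1-y->q4; q2-x->q4; q2-y->q5; q3-x->q6; q3-y->q7; q4-x->q7; q4-y->q8; q5-x->q8; q5-y->q0; q6-x->q9; q6-y->q10; q7-x->q10; q7-y->q11; q8-x->q11; q8-y->q1; q9-x->q12; q9-y->q12; q10-x->q12; q10-y->q13; q11-x->q13; q11-y->q3; q12-x->q14; q12-y->q14; q13-x->q14; q13-y->q6; q14-x->q9; q14-y->q9

Handle the two conditions separately and then intersect. The first has 5 states tracking the count of `x`s, saturating at 4; the second has 3 states tracking the input length modulo 3. A product state is a pair (one from each), accepting exactly when both do.
With 15 states:
          x    y  
>  q0     q1   q2 
   q1     q3   q4 
   q2     q4   q5 
   q3     q6   q7 
   q4     q7   q8 
   q5     q8   q0 
   q6     q9  q10 
   q7    q10  q11 
   q8    q11   q1 
   q9    q12  q12 
   q10   q12  q13 
   q11   q13   q3 
 * q12   q14  q14 
 * q13   q14   q6 
   q14    q9   q9 
(> = start, * = accepting)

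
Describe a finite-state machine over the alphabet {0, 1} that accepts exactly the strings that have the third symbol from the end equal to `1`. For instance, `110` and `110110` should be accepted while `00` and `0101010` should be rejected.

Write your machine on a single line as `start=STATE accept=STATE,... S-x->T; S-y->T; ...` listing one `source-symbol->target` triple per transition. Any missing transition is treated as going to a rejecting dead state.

start=q0; accept=q11,q12,q13,q14; q0-0->q1; q0-1->q2; q1-0->q3; q1-1->q4; q2-0->q5; q2-1->q6; q3-0->q7; q3-1->q8; q4-0->q9; q4-1->q10; q5-0->q11; q5-1->q12; q6-0->q13; q6-1->q14; q7-0->q7; q7-1->q8; q8-0->q9; q8-1->q10; q9-0->q11; q9-1->q12; q10-0->q13; q10-1->q14; q11-0->q7; q11-1->q8; q12-0->q9; q12-1->q10; q13-0->q11; q13-1->q12; q14-0->q13; q14-1->q14

Because acceptance depends on a position counted from the end, the machine has to buffer the most recent 3 symbols. Make each state the string of the last up-to-3 symbols read; on input `x` shift the window left and append `x`. Accept when the buffered window has length 3 and begins with `1`.
With 15 states:
          0    1  
>  q0     q1   q2 
   q1     q3   q4 
   q2     q5   q6 
   q3     q7   q8 
   q4     q9  q10 
   q5    q11  q12 
   q6    q13  q14 
   q7     q7   q8 
   q8     q9  q10 
   q9    q11  q12 
   q10   q13  q14 
 * q11    q7   q8 
 * q12    q9  q10 
 * q13   q11  q12 
 * q14   q13  q14 
(> = start, * = accepting)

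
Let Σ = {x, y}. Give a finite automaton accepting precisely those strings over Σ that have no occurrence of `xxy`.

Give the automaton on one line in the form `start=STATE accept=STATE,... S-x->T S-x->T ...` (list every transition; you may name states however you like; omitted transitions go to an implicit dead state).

start=A accept=A,B,C A-x->B A-y->A B-x->C B-y->A C-x->C C-y->D D-x->D D-y->D

Track partial matches of the forbidden pattern `xxy`. State D is a dead state reached once `xxy` has occurred; every other state accepts. A means no part of `xxy` is currently matched.
With 4 states:
       x  y 
>* A   B  A 
 * B   C  A 
 * C   C  D 
   D   D  D 
(> = start, * = accepting)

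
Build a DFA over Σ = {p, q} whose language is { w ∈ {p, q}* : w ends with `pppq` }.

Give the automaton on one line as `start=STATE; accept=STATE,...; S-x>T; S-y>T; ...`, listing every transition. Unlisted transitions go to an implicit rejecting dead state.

start=s0; accept=s4; s0-p>s1; s0-q>s0; s1-p>s2; s1-q>s0; s2-p>s3; s2-q>s0; s3-p>s3; s3-q>s4; s4-p>s1; s4-q>s0

Let each state record the length of the longest suffix of the input read so far that is also a prefix of `pppq`. s1 means the last symbol is `p`; s2 means the last 2 symbols are `pp`; s3 means the last 3 symbols are `ppp`; s4 means the last 4 symbols are `pppq`. Accept only at s4, where the string currently ends in `pppq`.
5 states suffice.
        p   q  
>  s0   s1  s0 
   s1   s2  s0 
   s2   s3  s0 
   s3   s3  s4 
 * s4   s1  s0 
(> = start, * = accepting)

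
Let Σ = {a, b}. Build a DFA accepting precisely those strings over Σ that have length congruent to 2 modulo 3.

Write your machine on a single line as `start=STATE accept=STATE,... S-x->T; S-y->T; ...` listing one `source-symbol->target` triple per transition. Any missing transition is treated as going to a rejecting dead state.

Count input length modulo 3: every symbol advances one step around the cycle q0 → q1 → q2 → q0. Accept at q2.
3 states suffice.
        a   b  
>  q0   q1  q1 
   q1   q2  q2 
 * q2   q0  q0 
(> = start, * = accepting)

start=q0; accept=q2; q0-a->q1; q0-b->q1; q1-a->q2; q1-b->q2; q2-a->q0; q2-b->q0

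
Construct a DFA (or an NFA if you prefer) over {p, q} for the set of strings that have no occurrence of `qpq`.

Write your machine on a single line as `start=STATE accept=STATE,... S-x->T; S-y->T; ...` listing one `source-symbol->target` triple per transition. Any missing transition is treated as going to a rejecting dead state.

Track partial matches of the forbidden pattern `qpq`. State s3 is a dead state reached once `qpq` has occurred; every other state accepts. s0 means no part of `qpq` is currently matched.
        p   q  
>* s0   s0  s1 
 * s1   s2  s1 
 * s2   s0  s3 
   s3   s3  s3 
(> = start, * = accepting)

start=s0; accept=s0,s1,s2; s0-p->s0; s0-q->s1; s1-p->s2; s1-q->s1; s2-p->s0; s2-q->s3; s3-p->s3; s3-q->s3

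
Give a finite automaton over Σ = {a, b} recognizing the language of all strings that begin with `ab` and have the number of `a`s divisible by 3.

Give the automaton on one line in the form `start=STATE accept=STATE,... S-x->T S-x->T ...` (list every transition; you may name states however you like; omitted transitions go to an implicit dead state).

Build one automaton per condition and run them in lockstep. One (4 states) tracks whether the input so far still matches the prefix `ab`; the other (3 states) tracks the count of `a`s modulo 3. Each combined state is a pair, one component from each; accept when both components accept.
With 8 states:
        a   b  
>  q0   q1  q2 
   q1   q3  q4 
   q2   q5  q2 
   q3   q2  q3 
   q4   q6  q4 
   q5   q3  q5 
   q6   q7  q6 
 * q7   q4  q7 
(> = start, * = accepting)

start=q0 accept=q7 q0-a->q1 q0-b->q2 q1-a->q3 q1-b->q4 q2-a->q5 q2-b->q2 q3-a->q2 q3-b->q3 q4-a->q6 q4-b->q4 q5-a->q3 q5-b->q5 q6-a->q7 q6-b->q6 q7-a->q4 q7-b->q7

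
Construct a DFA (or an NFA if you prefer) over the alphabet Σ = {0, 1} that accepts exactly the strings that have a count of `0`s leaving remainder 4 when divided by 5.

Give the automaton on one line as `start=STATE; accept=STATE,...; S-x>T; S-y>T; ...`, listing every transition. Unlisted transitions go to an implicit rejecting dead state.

start=q0; accept=q4; q0-0>q1; q0-1>q0; q1-0>q2; q1-1>q1; q2-0>q3; q2-1>q2; q3-0>q4; q3-1>q3; q4-0>q0; q4-1>q4

The only thing that matters is how many `0`s have appeared, reduced mod 5. Use one state per residue: q0 for 0, …, q4 for 4. Reading `0` moves to the next residue; anything else stays put. q4 is accepting.
        0   1  
>  q0   q1  q0 
   q1   q2  q1 
   q2   q3  q2 
   q3   q4  q3 
 * q4   q0  q4 
(> = start, * = accepting)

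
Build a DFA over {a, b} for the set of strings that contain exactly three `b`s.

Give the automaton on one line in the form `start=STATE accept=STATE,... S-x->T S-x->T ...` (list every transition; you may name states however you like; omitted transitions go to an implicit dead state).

start=q0 accept=q3 q0-a->q0 q0-b->q1 q1-a->q1 q1-b->q2 q2-a->q2 q2-b->q3 q3-a->q3 q3-b->q4 q4-a->q4 q4-b->q4

Count `b`s, saturating at 4: states q0 through q3 mean 0 through 3 `b`s seen; q4 means more than 3. Each `b` increments (capped at q4); other symbols loop. Accept from {q3}.
A 5-state machine:
        a   b  
>  q0   q0  q1 
   q1   q1  q2 
   q2   q2  q3 
 * q3   q3  q4 
   q4   q4  q4 
(> = start, * = accepting)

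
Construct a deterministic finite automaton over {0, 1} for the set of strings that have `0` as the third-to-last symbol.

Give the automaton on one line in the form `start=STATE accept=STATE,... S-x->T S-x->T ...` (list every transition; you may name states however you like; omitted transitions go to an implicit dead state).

start=A accept=H,I,J,K A-0->B A-1->C B-0->D B-1->E C-0->F C-1->G D-0->H D-1->I E-0->J E-1->K F-0->L F-1->M G-0->N G-1->O H-0->H H-1->I I-0->J I-1->K J-0->L J-1->M K-0->N K-1->O L-0->H L-1->I M-0->J M-1->K N-0->L N-1->M O-0->N O-1->O

Because acceptance depends on a position counted from the end, the machine has to buffer the most recent 3 symbols. Make each state the string of the last up-to-3 symbols read; on input `x` shift the window left and append `x`. Accept when the buffered window has length 3 and begins with `0`.
15 states suffice.
       0  1 
>  A   B  C 
   B   D  E 
   C   F  G 
   D   H  I 
   E   J  K 
   F   L  M 
   G   N  O 
 * H   H  I 
 * I   J  K 
 * J   L  M 
 * K   N  O 
   L   H  I 
   M   J  K 
   N   L  M 
   O   N  O 
(> = start, * = accepting)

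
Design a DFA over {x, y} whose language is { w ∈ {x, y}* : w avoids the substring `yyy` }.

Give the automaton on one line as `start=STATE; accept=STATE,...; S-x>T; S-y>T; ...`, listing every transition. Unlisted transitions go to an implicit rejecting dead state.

This is the complement of 'contains `yyy`'. Use the same substring-matching states — q0 through q3 holding how much of `yyy` has just been matched — but flip the accepting set: everything except the trap q3 accepts.
With 4 states:
        x   y  
>* q0   q0  q1 
 * q1   q0  q2 
 * q2   q0  q3 
   q3   q3  q3 
(> = start, * = accepting)

start=q0; accept=q0,q1,q2; q0-x>q0; q0-y>q1; q1-x>q0; q1-y>q2; q2-x>q0; q2-y>q3; q3-x>q3; q3-y>q3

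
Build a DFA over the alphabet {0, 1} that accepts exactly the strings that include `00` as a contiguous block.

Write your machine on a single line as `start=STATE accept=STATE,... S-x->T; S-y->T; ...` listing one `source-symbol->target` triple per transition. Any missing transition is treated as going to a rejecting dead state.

start=A; accept=C; A-0->B; A-1->A; B-0->C; B-1->A; C-0->C; C-1->C

Track how much of `00` has been matched so far: state A is no progress, C is the absorbing accept state reached once `00` has occurred. Intermediate states record partial matches; on a mismatch, fall back to the longest reusable overlap.
3 states suffice.
       0  1 
>  A   B  A 
   B   C  A 
 * C   C  C 
(> = start, * = accepting)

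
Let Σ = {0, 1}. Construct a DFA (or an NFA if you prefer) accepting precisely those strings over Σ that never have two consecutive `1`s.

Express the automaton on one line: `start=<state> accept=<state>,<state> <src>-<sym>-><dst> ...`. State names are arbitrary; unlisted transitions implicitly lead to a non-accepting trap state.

Track partial matches of the forbidden pattern `11`. State q2 is a dead state reached once `11` has occurred; every other state accepts. q0 means no part of `11` is currently matched.
        0   1  
>* q0   q0  q1 
 * q1   q0  q2 
   q2   q2  q2 
(> = start, * = accepting)

start=q0 accept=q0,q1 q0-0->q0 q0-1->q1 q1-0->q0 q1-1->q2 q2-0->q2 q2-1->q2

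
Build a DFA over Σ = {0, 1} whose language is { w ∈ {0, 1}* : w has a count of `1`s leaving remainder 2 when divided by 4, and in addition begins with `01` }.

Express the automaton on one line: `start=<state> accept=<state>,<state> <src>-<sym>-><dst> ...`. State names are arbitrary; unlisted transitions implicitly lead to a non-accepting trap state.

Handle the two conditions separately and then intersect. One (4 states) tracks the count of `1`s modulo 4; the other (4 states) tracks whether the input so far still matches the prefix `01`. Each combined state is a pair, one component from each; accept when both components accept. Minimizing collapses redundant product states.
        0   1  
>  q0   q1  q2 
   q1   q2  q3 
   q2   q2  q2 
   q3   q3  q4 
 * q4   q4  q5 
   q5   q5  q6 
   q6   q6  q3 
(> = start, * = accepting)

start=q0 accept=q4 q0-0->q1 q0-1->q2 q1-0->q2 q1-1->q3 q2-0->q2 q2-1->q2 q3-0->q3 q3-1->q4 q4-0->q4 q4-1->q5 q5-0->q5 q5-1->q6 q6-0->q6 q6-1->q3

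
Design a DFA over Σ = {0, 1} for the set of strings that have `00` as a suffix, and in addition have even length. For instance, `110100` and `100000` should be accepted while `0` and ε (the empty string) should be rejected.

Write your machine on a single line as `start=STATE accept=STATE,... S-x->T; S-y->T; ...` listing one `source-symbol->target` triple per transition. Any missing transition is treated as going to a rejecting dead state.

Handle the two conditions separately and then intersect. One (3 states) tracks how much of the suffix `00` has currently been matched; the other (2 states) tracks the input length modulo 2. Each combined state is a pair, one component from each; accept when both components accept. Equivalent product states are then merged.
       0  1 
>  A   B  C 
   B   D  A 
   C   A  A 
 * D   B  C 
(> = start, * = accepting)

start=A; accept=D; A-0->B; A-1->C; B-0->D; B-1->A; C-0->A; C-1->A; D-0->B; D-1->C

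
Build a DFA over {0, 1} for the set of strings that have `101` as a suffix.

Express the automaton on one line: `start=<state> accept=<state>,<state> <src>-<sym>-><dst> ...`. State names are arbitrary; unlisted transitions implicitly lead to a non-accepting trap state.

start=s0 accept=s3 s0-0->s0 s0-1->s1 s1-0->s2 s1-1->s1 s2-0->s0 s2-1->s3 s3-0->s2 s3-1->s1

Let each state record the length of the longest suffix of the input read so far that is also a prefix of `101`. s1 means the last symbol is `1`; s2 means the last 2 symbols are `10`; s3 means the last 3 symbols are `101`. Accept only at s3, where the string currently ends in `101`.
4 states suffice.
        0   1  
>  s0   s0  s1 
   s1   s2  s1 
   s2   s0  s3 
 * s3   s2  s1 
(> = start, * = accepting)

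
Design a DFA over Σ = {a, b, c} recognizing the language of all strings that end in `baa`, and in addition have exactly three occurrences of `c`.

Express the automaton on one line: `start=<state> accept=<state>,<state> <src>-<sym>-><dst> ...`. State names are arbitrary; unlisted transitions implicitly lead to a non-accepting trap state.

Handle the two conditions separately and then intersect. One (4 states) tracks how much of the suffix `baa` has currently been matched; the other (5 states) tracks the count of `c`s, saturating at 4. Each combined state is a pair, one component from each; accept when both components accept.
A 20-state machine:
          a    b    c  
>  q0     q0   q1   q2 
   q1     q3   q1   q2 
   q2     q2   q4   q5 
   q3     q6   q1   q2 
   q4     q7   q4   q5 
   q5     q5   q8   q9 
   q6     q0   q1   q2 
   q7    q10   q4   q5 
   q8    q11   q8   q9 
   q9     q9  q12  q13 
   q10    q2   q4   q5 
   q11   q14   q8   q9 
   q12   q15  q12  q13 
   q13   q13  q16  q13 
   q14    q5   q8   q9 
   q15   q17  q12  q13 
   q16   q18  q16  q13 
 * q17    q9  q12  q13 
   q18   q19  q16  q13 
   q19   q13  q16  q13 
(> = start, * = accepting)

start=q0 accept=q17 q0-a->q0 q0-b->q1 q0-c->q2 q1-a->q3 q1-b->q1 q1-c->q2 q2-a->q2 q2-b->q4 q2-c->q5 q3-a->q6 q3-b->q1 q3-c->q2 q4-a->q7 q4-b->q4 q4-c->q5 q5-a->q5 q5-b->q8 q5-c->q9 q6-a->q0 q6-b->q1 q6-c->q2 q7-a->q10 q7-b->q4 q7-c->q5 q8-a->q11 q8-b->q8 q8-c->q9 q9-a->q9 q9-b->q12 q9-c->q13 q10-a->q2 q10-b->q4 q10-c->q5 q11-a->q14 q11-b->q8 q11-c->q9 q12-a->q15 q12-b->q12 q12-c->q13 q13-a->q13 q13-b->q16 q13-c->q13 q14-a->q5 q14-b->q8 q14-c->q9 q15-a->q17 q15-b->q12 q15-c->q13 q16-a->q18 q16-b->q16 q16-c->q13 q17-a->q9 q17-b->q12 q17-c->q13 q18-a->q19 q18-b->q16 q18-c->q13 q19-a->q13 q19-b->q16 q19-c->q13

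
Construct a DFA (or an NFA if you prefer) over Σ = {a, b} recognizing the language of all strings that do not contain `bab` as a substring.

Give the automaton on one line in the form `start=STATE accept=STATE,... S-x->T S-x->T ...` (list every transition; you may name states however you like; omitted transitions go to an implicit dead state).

start=q0 accept=q0,q1,q2 q0-a->q0 q0-b->q1 q1-a->q2 q1-b->q1 q2-a->q0 q2-b->q3 q3-a->q3 q3-b->q3

This is the complement of 'contains `bab`'. Use the same substring-matching states — q0 through q3 holding how much of `bab` has just been matched — but flip the accepting set: everything except the trap q3 accepts.
With 4 states:
        a   b  
>* q0   q0  q1 
 * q1   q2  q1 
 * q2   q0  q3 
   q3   q3  q3 
(> = start, * = accepting)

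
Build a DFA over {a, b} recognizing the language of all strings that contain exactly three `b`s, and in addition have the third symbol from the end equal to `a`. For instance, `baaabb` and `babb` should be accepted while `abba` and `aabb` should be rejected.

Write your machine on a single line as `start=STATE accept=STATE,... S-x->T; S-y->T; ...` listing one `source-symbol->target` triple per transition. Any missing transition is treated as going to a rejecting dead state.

start=q0; accept=q7,q12,q13,q15; q0-a->q0; q0-b->q1; q1-a->q2; q1-b->q3; q2-a->q2; q2-b->q4; q3-a->q5; q3-b->q6; q4-a->q5; q4-b->q7; q5-a->q8; q5-b->q9; q6-a->q10; q6-b->q11; q7-a->q10; q7-b->q11; q8-a->q8; q8-b->q12; q9-a->q13; q9-b->q11; q10-a->q14; q10-b->q11; q11-a->q11; q11-b->q11; q12-a->q13; q12-b->q11; q13-a->q14; q13-b->q11; q14-a->q15; q14-b->q11; q15-a->q15; q15-b->q11

Run two small machines in parallel and take their product. One (5 states) tracks the count of `b`s, saturating at 4; the other (15 states) tracks the last 3 symbols read. Each combined state is a pair, one component from each; accept when both components accept. After merging equivalent states the machine shrinks.
          a    b  
>  q0     q0   q1 
   q1     q2   q3 
   q2     q2   q4 
   q3     q5   q6 
   q4     q5   q7 
   q5     q8   q9 
   q6    q10  q11 
 * q7    q10  q11 
   q8     q8  q12 
   q9    q13  q11 
   q10   q14  q11 
   q11   q11  q11 
 * q12   q13  q11 
 * q13   q14  q11 
   q14   q15  q11 
 * q15   q15  q11 
(> = start, * = accepting)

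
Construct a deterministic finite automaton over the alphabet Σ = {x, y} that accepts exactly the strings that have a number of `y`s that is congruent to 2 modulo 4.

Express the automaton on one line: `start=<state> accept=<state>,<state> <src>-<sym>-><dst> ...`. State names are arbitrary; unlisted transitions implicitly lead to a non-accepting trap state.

start=q0 accept=q2 q0-x->q0 q0-y->q1 q1-x->q1 q1-y->q2 q2-x->q2 q2-y->q3 q3-x->q3 q3-y->q0

Keep the running count of `y`s modulo 4: each `y` advances along the cycle q0 → q1 → q2 → q3 → q0 while other symbols loop. Accept at q2.
        x   y  
>  q0   q0  q1 
   q1   q1  q2 
 * q2   q2  q3 
   q3   q3  q0 
(> = start, * = accepting)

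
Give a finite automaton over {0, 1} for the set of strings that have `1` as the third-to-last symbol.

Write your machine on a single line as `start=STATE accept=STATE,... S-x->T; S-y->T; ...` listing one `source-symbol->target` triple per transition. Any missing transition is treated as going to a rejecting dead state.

start=S0; accept=S11,S12,S13,S14; S0-0->S1; S0-1->S2; S1-0->S3; S1-1->S4; S2-0->S5; S2-1->S6; S3-0->S7; S3-1->S8; S4-0->S9; S4-1->S10; S5-0->S11; S5-1->S12; S6-0->S13; S6-1->S14; S7-0->S7; S7-1->S8; S8-0->S9; S8-1->S10; S9-0->S11; S9-1->S12; S10-0->S13; S10-1->S14; S11-0->S7; S11-1->S8; S12-0->S9; S12-1->S10; S13-0->S11; S13-1->S12; S14-0->S13; S14-1->S14

Because acceptance depends on a position counted from the end, the machine has to buffer the most recent 3 symbols. Make each state the string of the last up-to-3 symbols read; on input `x` shift the window left and append `x`. Accept when the buffered window has length 3 and begins with `1`.
With 15 states:
          0    1  
>  S0     S1   S2 
   S1     S3   S4 
   S2     S5   S6 
   S3     S7   S8 
   S4     S9  S10 
   S5    S11  S12 
   S6    S13  S14 
   S7     S7   S8 
   S8     S9  S10 
   S9    S11  S12 
   S10   S13  S14 
 * S11    S7   S8 
 * S12    S9  S10 
 * S13   S11  S12 
 * S14   S13  S14 
(> = start, * = accepting)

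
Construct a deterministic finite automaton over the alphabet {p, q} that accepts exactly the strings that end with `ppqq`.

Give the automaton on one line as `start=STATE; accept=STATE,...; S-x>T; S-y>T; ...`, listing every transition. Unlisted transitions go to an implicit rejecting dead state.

Remember how much of `ppqq` the current input suffix matches. State S0 means no match yet; S1 means the last symbol is `p`; S2 means the last 2 symbols are `pp`; S3 means the last 3 symbols are `ppq`; S4 means the last 4 symbols are `ppqq`. Only S4 accepts. On a mismatch, fall back to the longest proper suffix that is still a prefix of `ppqq`.
        p   q  
>  S0   S1  S0 
   S1   S2  S0 
   S2   S2  S3 
   S3   S1  S4 
 * S4   S1  S0 
(> = start, * = accepting)

start=S0; accept=S4; S0-p>S1; S0-q>S0; S1-p>S2; S1-q>S0; S2-p>S2; S2-q>S3; S3-p>S1; S3-q>S4; S4-p>S1; S4-q>S0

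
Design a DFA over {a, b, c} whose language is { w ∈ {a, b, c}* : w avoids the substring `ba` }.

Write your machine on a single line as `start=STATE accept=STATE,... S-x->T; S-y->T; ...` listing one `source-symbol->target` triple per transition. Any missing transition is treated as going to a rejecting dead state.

start=s0; accept=s0,s1; s0-a->s0; s0-b->s1; s0-c->s0; s1-a->s2; s1-b->s1; s1-c->s0; s2-a->s2; s2-b->s2; s2-c->s2

Track partial matches of the forbidden pattern `ba`. State s2 is a dead state reached once `ba` has occurred; every other state accepts. s0 means no part of `ba` is currently matched.
With 3 states:
        a   b   c  
>* s0   s0  s1  s0 
 * s1   s2  s1  s0 
   s2   s2  s2  s2 
(> = start, * = accepting)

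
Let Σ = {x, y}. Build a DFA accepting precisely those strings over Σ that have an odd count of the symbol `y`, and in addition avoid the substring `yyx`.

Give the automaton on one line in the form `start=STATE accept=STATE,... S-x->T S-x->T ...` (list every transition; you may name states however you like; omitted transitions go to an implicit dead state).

Run two small machines in parallel and take their product. The first has 2 states tracking the count of `y`s modulo 2; the second has 4 states tracking partial matches of the forbidden pattern `yyx`. A product state is a pair (one from each), accepting exactly when both do. After merging equivalent states the machine shrinks.
        x   y  
>  q0   q0  q1 
 * q1   q2  q3 
 * q2   q2  q4 
   q3   q5  q6 
   q4   q0  q6 
   q5   q5  q5 
 * q6   q5  q3 
(> = start, * = accepting)

start=q0 accept=q1,q2,q6 q0-x->q0 q0-y->q1 q1-x->q2 q1-y->q3 q2-x->q2 q2-y->q4 q3-x->q5 q3-y->q6 q4-x->q0 q4-y->q6 q5-x->q5 q5-y->q5 q6-x->q5 q6-y->q3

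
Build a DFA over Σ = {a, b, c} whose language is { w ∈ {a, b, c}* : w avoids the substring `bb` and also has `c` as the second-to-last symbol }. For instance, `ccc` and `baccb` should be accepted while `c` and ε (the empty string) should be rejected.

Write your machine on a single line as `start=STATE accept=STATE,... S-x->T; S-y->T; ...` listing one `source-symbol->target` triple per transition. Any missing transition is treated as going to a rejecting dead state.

start=S0; accept=S4,S5,S6; S0-a->S0; S0-b->S1; S0-c->S2; S1-a->S0; S1-b->S3; S1-c->S2; S2-a->S4; S2-b->S5; S2-c->S6; S3-a->S3; S3-b->S3; S3-c->S3; S4-a->S0; S4-b->S1; S4-c->S2; S5-a->S0; S5-b->S3; S5-c->S2; S6-a->S4; S6-b->S5; S6-c->S6

Build one automaton per condition and run them in lockstep. One (3 states) tracks partial matches of the forbidden pattern `bb`; the other (13 states) tracks the last 2 symbols read. Each combined state is a pair, one component from each; accept when both components accept. Equivalent product states are then merged.
A 7-state machine:
        a   b   c  
>  S0   S0  S1  S2 
   S1   S0  S3  S2 
   S2   S4  S5  S6 
   S3   S3  S3  S3 
 * S4   S0  S1  S2 
 * S5   S0  S3  S2 
 * S6   S4  S5  S6 
(> = start, * = accepting)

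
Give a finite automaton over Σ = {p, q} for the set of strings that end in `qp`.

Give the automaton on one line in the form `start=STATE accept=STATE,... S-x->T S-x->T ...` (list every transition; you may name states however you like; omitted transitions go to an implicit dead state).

start=A accept=C A-p->A A-q->B B-p->C B-q->B C-p->A C-q->B

Remember how much of `qp` the current input suffix matches. State A means no match yet; B means the last symbol is `q`; C means the last 2 symbols are `qp`. Only C accepts. On a mismatch, fall back to the longest proper suffix that is still a prefix of `qp`.
       p  q 
>  A   A  B 
   B   C  B 
 * C   A  B 
(> = start, * = accepting)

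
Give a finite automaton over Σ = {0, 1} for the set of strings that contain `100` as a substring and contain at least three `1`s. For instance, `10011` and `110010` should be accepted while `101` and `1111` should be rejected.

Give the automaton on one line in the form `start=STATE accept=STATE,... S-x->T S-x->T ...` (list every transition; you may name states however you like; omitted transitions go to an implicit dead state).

Run two small machines in parallel and take their product. The first has 4 states tracking whether and how much of `100` has been seen; the second has 5 states tracking the count of `1`s, saturating at 4. A product state is a pair (one from each), accepting exactly when both do. Minimizing collapses redundant product states.
       0  1 
>  A   A  B 
   B   C  D 
   C   E  D 
   D   F  G 
   E   E  H 
   F   H  G 
   G   I  G 
   H   H  J 
   I   J  G 
 * J   J  J 
(> = start, * = accepting)

start=A accept=J A-0->A A-1->B B-0->C B-1->D C-0->E C-1->D D-0->F D-1->G E-0->E E-1->H F-0->H F-1->G G-0->I G-1->G H-0->H H-1->J I-0->J I-1->G J-0->J J-1->J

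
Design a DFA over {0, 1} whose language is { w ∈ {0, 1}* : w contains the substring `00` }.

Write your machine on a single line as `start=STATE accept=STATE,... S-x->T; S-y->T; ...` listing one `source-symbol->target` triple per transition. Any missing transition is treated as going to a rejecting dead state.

start=A; accept=C; A-0->B; A-1->A; B-0->C; B-1->A; C-0->C; C-1->C

States A..B record the length of the longest prefix of `00` that matches the current input suffix. Reaching C means `00` has been seen, and we stay there forever. Accept from C.
A 3-state machine:
       0  1 
>  A   B  A 
   B   C  A 
 * C   C  C 
(> = start, * = accepting)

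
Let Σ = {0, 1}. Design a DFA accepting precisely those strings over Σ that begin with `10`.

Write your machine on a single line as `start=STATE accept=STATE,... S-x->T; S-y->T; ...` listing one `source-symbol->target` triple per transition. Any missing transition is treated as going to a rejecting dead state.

Walk along `10` while the input agrees: from A take `1` to B, and so on. Any deviation drops to the rejecting sink D. Once C is reached the prefix is confirmed and every continuation is accepted.
A 4-state machine:
       0  1 
>  A   D  B 
   B   C  D 
 * C   C  C 
   D   D  D 
(> = start, * = accepting)

start=A; accept=C; A-0->D; A-1->B; B-0->C; B-1->D; C-0->C; C-1->C; D-0->D; D-1->D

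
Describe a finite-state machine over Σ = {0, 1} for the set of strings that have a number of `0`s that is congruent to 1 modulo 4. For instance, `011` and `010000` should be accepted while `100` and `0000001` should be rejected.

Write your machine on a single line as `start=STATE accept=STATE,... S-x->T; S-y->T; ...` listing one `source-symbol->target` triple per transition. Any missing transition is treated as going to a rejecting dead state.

Keep the running count of `0`s modulo 4: each `0` advances along the cycle q0 → q1 → q2 → q3 → q0 while other symbols loop. Accept at q1.
A 4-state machine:
        0   1  
>  q0   q1  q0 
 * q1   q2  q1 
   q2   q3  q2 
   q3   q0  q3 
(> = start, * = accepting)

start=q0; accept=q1; q0-0->q1; q0-1->q0; q1-0->q2; q1-1->q1; q2-0->q3; q2-1->q2; q3-0->q0; q3-1->q3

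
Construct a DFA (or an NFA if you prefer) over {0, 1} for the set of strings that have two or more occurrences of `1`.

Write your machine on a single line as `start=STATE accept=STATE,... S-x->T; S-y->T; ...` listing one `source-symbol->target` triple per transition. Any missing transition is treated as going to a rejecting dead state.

start=S0; accept=S2,S3; S0-0->S0; S0-1->S1; S1-0->S1; S1-1->S2; S2-0->S2; S2-1->S3; S3-0->S3; S3-1->S3

Count `1`s, saturating at 3: states S0 through S2 mean 0 through 2 `1`s seen; S3 means more than 2. Each `1` increments (capped at S3); other symbols loop. Accept from {S2, S3}.
4 states suffice.
        0   1  
>  S0   S0  S1 
   S1   S1  S2 
 * S2   S2  S3 
 * S3   S3  S3 
(> = start, * = accepting)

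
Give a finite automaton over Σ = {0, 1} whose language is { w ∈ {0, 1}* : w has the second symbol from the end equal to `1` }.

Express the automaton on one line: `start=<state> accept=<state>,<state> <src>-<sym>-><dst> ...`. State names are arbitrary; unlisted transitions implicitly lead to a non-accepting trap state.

A DFA must remember the last 2 symbols (since which symbol is second-to-last isn't known until the input ends). Use one state per possible window of the last ≤2 symbols; accept from those whose window starts with `1`.
With 7 states:
        0   1  
>  s0   s1  s2 
   s1   s3  s4 
   s2   s5  s6 
   s3   s3  s4 
   s4   s5  s6 
 * s5   s3  s4 
 * s6   s5  s6 
(> = start, * = accepting)

start=s0 accept=s5,s6 s0-0->s1 s0-1->s2 s1-0->s3 s1-1->s4 s2-0->s5 s2-1->s6 s3-0->s3 s3-1->s4 s4-0->s5 s4-1->s6 s5-0->s3 s5-1->s4 s6-0->s5 s6-1->s6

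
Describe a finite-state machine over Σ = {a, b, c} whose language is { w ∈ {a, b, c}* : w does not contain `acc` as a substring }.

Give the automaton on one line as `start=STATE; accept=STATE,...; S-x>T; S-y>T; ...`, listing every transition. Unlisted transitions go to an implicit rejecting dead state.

This is the complement of 'contains `acc`'. Use the same substring-matching states — s0 through s3 holding how much of `acc` has just been matched — but flip the accepting set: everything except the trap s3 accepts.
With 4 states:
        a   b   c  
>* s0   s1  s0  s0 
 * s1   s1  s0  s2 
 * s2   s1  s0  s3 
   s3   s3  s3  s3 
(> = start, * = accepting)

start=s0; accept=s0,s1,s2; s0-a>s1; s0-b>s0; s0-c>s0; s1-a>s1; s1-b>s0; s1-c>s2; s2-a>s1; s2-b>s0; s2-c>s3; s3-a>s3; s3-b>s3; s3-c>s3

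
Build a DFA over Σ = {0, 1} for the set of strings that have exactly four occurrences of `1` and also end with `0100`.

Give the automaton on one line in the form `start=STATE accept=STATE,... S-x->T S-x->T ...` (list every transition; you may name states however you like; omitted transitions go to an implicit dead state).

start=A accept=I A-0->A A-1->B B-0->B B-1->C C-0->C C-1->D D-0->E D-1->F E-0->E E-1->G F-0->F F-1->F G-0->H G-1->F H-0->I H-1->F I-0->F I-1->F

Run two small machines in parallel and take their product. One (6 states) tracks the count of `1`s, saturating at 5; the other (5 states) tracks how much of the suffix `0100` has currently been matched. Each combined state is a pair, one component from each; accept when both components accept. Equivalent product states are then merged.
       0  1 
>  A   A  B 
   B   B  C 
   C   C  D 
   D   E  F 
   E   E  G 
   F   F  F 
   G   H  F 
   H   I  F 
 * I   F  F 
(> = start, * = accepting)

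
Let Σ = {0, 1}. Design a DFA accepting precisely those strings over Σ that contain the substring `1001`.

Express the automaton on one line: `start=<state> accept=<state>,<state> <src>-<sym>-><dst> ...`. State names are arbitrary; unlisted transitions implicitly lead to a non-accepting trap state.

start=S0 accept=S4 S0-0->S0 S0-1->S1 S1-0->S2 S1-1->S1 S2-0->S3 S2-1->S1 S3-0->S0 S3-1->S4 S4-0->S4 S4-1->S4

Track how much of `1001` has been matched so far: state S0 is no progress, S4 is the absorbing accept state reached once `1001` has occurred. Intermediate states record partial matches; on a mismatch, fall back to the longest reusable overlap.
5 states suffice.
        0   1  
>  S0   S0  S1 
   S1   S2  S1 
   S2   S3  S1 
   S3   S0  S4 
 * S4   S4  S4 
(> = start, * = accepting)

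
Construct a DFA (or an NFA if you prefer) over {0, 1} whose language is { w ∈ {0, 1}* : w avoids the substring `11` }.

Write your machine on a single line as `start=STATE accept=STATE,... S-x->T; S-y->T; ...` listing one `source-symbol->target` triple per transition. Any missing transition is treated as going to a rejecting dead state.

start=A; accept=A,B; A-0->A; A-1->B; B-0->A; B-1->C; C-0->C; C-1->C

Track partial matches of the forbidden pattern `11`. State C is a dead state reached once `11` has occurred; every other state accepts. A means no part of `11` is currently matched.
       0  1 
>* A   A  B 
 * B   A  C 
   C   C  C 
(> = start, * = accepting)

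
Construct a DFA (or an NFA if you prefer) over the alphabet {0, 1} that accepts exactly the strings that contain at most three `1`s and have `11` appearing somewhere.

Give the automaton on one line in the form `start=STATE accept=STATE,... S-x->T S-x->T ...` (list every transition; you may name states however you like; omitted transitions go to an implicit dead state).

Build one automaton per condition and run them in lockstep. The first has 5 states tracking the count of `1`s, saturating at 4; the second has 3 states tracking whether and how much of `11` has been seen. A product state is a pair (one from each), accepting exactly when both do. Equivalent product states are then merged.
A 7-state machine:
       0  1 
>  A   A  B 
   B   C  D 
   C   C  E 
 * D   D  F 
   E   G  F 
 * F   F  G 
   G   G  G 
(> = start, * = accepting)

start=A accept=D,F A-0->A A-1->B B-0->C B-1->D C-0->C C-1->E D-0->D D-1->F E-0->G E-1->F F-0->F F-1->G G-0->G G-1->G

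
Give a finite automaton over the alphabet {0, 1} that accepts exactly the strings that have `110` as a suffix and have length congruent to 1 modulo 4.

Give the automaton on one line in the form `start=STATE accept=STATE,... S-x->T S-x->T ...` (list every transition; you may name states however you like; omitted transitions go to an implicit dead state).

Run two small machines in parallel and take their product. One (4 states) tracks how much of the suffix `110` has currently been matched; the other (4 states) tracks the input length modulo 4. Each combined state is a pair, one component from each; accept when both components accept.
A 16-state machine:
          0    1  
>  S0     S1   S2 
   S1     S3   S4 
   S2     S3   S5 
   S3     S6   S7 
   S4     S6   S8 
   S5     S9   S8 
   S6     S0  S10 
   S7     S0  S11 
   S8    S12  S11 
   S9     S0  S10 
   S10    S1  S13 
   S11   S14  S13 
   S12    S1   S2 
   S13   S15   S5 
 * S14    S3   S4 
   S15    S6   S7 
(> = start, * = accepting)

start=S0 accept=S14 S0-0->S1 S0-1->S2 S1-0->S3 S1-1->S4 S2-0->S3 S2-1->S5 S3-0->S6 S3-1->S7 S4-0->S6 S4-1->S8 S5-0->S9 S5-1->S8 S6-0->S0 S6-1->S10 S7-0->S0 S7-1->S11 S8-0->S12 S8-1->S11 S9-0->S0 S9-1->S10 S10-0->S1 S10-1->S13 S11-0->S14 S11-1->S13 S12-0->S1 S12-1->S2 S13-0->S15 S13-1->S5 S14-0->S3 S14-1->S4 S15-0->S6 S15-1->S7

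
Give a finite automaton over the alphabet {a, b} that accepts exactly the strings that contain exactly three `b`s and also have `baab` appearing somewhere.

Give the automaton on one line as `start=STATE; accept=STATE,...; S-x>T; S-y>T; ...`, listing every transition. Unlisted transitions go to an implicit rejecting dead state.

start=s0; accept=s10; s0-a>s0; s0-b>s1; s1-a>s2; s1-b>s3; s2-a>s4; s2-b>s3; s3-a>s5; s3-b>s6; s4-a>s7; s4-b>s8; s5-a>s9; s5-b>s6; s6-a>s6; s6-b>s6; s7-a>s7; s7-b>s3; s8-a>s8; s8-b>s10; s9-a>s6; s9-b>s10; s10-a>s10; s10-b>s6

Build one automaton per condition and run them in lockstep. The first has 5 states tracking the count of `b`s, saturating at 4; the second has 5 states tracking whether and how much of `baab` has been seen. A product state is a pair (one from each), accepting exactly when both do. After merging equivalent states the machine shrinks.
11 states suffice.
          a    b  
>  s0     s0   s1 
   s1     s2   s3 
   s2     s4   s3 
   s3     s5   s6 
   s4     s7   s8 
   s5     s9   s6 
   s6     s6   s6 
   s7     s7   s3 
   s8     s8  s10 
   s9     s6  s10 
 * s10   s10   s6 
(> = start, * = accepting)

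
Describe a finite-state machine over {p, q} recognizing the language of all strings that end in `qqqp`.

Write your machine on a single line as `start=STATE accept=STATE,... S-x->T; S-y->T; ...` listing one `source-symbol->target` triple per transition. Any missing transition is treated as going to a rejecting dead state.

start=A; accept=E; A-p->A; A-q->B; B-p->A; B-q->C; C-p->A; C-q->D; D-p->E; D-q->D; E-p->A; E-q->B

Remember how much of `qqqp` the current input suffix matches. State A means no match yet; B means the last symbol is `q`; C means the last 2 symbols are `qq`; D means the last 3 symbols are `qqq`; E means the last 4 symbols are `qqqp`. Only E accepts. On a mismatch, fall back to the longest proper suffix that is still a prefix of `qqqp`.
With 5 states:
       p  q 
>  A   A  B 
   B   A  C 
   C   A  D 
   D   E  D 
 * E   A  B 
(> = start, * = accepting)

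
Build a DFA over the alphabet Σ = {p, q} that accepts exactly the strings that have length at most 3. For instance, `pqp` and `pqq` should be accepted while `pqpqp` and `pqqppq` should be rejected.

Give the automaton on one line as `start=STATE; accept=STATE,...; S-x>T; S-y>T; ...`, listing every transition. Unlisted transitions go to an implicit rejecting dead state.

start=A; accept=A,B,C,D; A-p>B; A-q>B; B-p>C; B-q>C; C-p>D; C-q>D; D-p>E; D-q>E; E-p>E; E-q>E

We only need to distinguish lengths 0, 1, …, 3, and '>3'. Chain A → B → C → D → E on every symbol, with E looping. Accepting states: {A, B, C, D}.
       p  q 
>* A   B  B 
 * B   C  C 
 * C   D  D 
 * D   E  E 
   E   E  E 
(> = start, * = accepting)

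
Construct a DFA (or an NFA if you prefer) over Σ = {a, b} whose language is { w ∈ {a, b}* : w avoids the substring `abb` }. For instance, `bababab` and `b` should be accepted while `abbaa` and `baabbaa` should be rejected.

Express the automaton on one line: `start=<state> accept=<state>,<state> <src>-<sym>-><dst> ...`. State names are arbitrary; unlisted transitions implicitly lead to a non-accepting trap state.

start=s0 accept=s0,s1,s2 s0-a->s1 s0-b->s0 s1-a->s1 s1-b->s2 s2-a->s1 s2-b->s3 s3-a->s3 s3-b->s3

This is the complement of 'contains `abb`'. Use the same substring-matching states — s0 through s3 holding how much of `abb` has just been matched — but flip the accepting set: everything except the trap s3 accepts.
With 4 states:
        a   b  
>* s0   s1  s0 
 * s1   s1  s2 
 * s2   s1  s3 
   s3   s3  s3 
(> = start, * = accepting)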